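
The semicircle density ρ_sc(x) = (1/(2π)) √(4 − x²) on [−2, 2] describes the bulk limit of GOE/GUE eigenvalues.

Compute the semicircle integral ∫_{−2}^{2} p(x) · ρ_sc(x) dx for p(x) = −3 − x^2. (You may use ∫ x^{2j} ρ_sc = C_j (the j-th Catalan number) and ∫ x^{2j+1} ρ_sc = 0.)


Write p(x) = Σ a_i x^i, split into monomials and integrate each against ρ_sc separately.
Using ∫ x^{2j} ρ_sc = C_j = (1/(j+1)) C(2j, j) (Catalan numbers) and ∫ x^{2j+1} ρ_sc = 0 (odd monomials vanish by symmetry):
  i = 0 (even): a_0 · C_{0} = -3 · 1 = -3
  i = 2 (even): a_2 · C_{1} = -1 · 1 = -1

Summing the contributions: ∫_{−2}^{2} p(x) ρ_sc(x) dx = (-3) + (-1) = -4.


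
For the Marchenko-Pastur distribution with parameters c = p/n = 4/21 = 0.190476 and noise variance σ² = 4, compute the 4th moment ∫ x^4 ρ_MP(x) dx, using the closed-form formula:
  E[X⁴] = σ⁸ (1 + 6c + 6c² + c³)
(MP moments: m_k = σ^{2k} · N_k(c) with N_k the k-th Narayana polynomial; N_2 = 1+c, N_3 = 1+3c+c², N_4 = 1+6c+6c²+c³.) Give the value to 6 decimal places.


E[X⁴] = σ⁸ (1 + 6c + 6c² + c³) (fourth MP moment). With σ² = 4 (so σ⁸ = 256) and c = 4/21 = 0.190476: E[X⁴] = 256 · (1 + 6·0.190476 + 6·(0.190476)² + (0.190476)³) = 256 · 2.367455.

So E[X^4] = 606.068459.


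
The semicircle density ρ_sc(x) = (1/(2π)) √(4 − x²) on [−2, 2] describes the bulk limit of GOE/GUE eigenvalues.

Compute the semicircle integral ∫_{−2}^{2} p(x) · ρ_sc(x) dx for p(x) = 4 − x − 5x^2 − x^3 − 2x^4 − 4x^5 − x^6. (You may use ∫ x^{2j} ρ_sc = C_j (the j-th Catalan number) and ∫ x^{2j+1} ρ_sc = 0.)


Write p(x) = Σ a_i x^i, split into monomials and integrate each against ρ_sc separately.
Using ∫ x^{2j} ρ_sc = C_j = (1/(j+1)) C(2j, j) (Catalan numbers) and ∫ x^{2j+1} ρ_sc = 0 (odd monomials vanish by symmetry):
  i = 0 (even): a_0 · C_{0} = 4 · 1 = 4
  i = 1 (odd): ∫ x^1 ρ_sc = 0 (vanishes)
  i = 2 (even): a_2 · C_{1} = -5 · 1 = -5
  i = 3 (odd): ∫ x^3 ρ_sc = 0 (vanishes)
  i = 4 (even): a_4 · C_{2} = -2 · 2 = -4
  i = 5 (odd): ∫ x^5 ρ_sc = 0 (vanishes)
  i = 6 (even): a_6 · C_{3} = -1 · 5 = -5

Summing the contributions: ∫_{−2}^{2} p(x) ρ_sc(x) dx = 4 + (-5) + (-4) + (-5) = -10.


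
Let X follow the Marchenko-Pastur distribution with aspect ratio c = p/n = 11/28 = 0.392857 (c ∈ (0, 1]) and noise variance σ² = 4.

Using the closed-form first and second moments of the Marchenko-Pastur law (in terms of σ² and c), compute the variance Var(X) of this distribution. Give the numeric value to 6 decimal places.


Recall the MP moments m_1 = E[X] = σ² and m_2 = E[X²] = σ⁴ (1 + c).
m_1 = E[X] = σ² = 4, so m_1² = 16.
m_2 = E[X²] = σ⁴ (1 + c) = 16 · (1 + 0.392857) = 16 · 1.392857 = 22.285714.
(Note m_2 − m_1² simplifies to c · σ⁴ = 0.392857 · 16.)

Var(X) = m_2 − m_1² = 22.285714 − 16 = 6.285714.


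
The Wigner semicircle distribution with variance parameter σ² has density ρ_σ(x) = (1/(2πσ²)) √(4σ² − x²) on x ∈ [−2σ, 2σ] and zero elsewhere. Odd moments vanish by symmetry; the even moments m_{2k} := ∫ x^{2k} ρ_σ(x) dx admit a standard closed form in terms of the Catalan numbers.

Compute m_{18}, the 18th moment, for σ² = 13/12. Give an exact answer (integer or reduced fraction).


By the scaled semicircle moment identity, m_{2k} = σ^{2k} · C_k with k = 9.
C_9 = (1/(k+1)) · C(2k, k) = (1/10) · C(18, 9) = (1/10) · 48620 = 4862.
σ^{2k} = (σ²)^k = (13/12)^9 = 10604499373/5159780352.

Therefore m_{18} = σ^{18} · C_9 = (10604499373/5159780352) · 4862 = 25779537975763/2579890176.


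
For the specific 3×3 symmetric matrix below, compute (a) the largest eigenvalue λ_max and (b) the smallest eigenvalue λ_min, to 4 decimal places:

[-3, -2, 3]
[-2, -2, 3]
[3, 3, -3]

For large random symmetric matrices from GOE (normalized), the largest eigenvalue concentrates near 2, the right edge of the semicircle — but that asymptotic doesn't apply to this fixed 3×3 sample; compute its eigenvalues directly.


Since M is real symmetric, all three eigenvalues are real; they are the roots of det(λI − M) = λ³ − (tr M) λ² + s λ − det M, where s is the sum of the principal 2×2 minors.
tr M = -3 + (-2) + (-3) = -8.
s = ((-3)·(-2) − (-2)²) + ((-3)·(-3) − 3²) + ((-2)·(-3) − 3²) = 2 + 0 + (-3) = -1.
det M (expand along row 1) = (-3)·(-3) − (-2)·(-3) + 3·0 = 3.
Characteristic polynomial: λ³ + 8λ² − λ − 3 = 0.
Substitute λ = y + (tr M)/3 = y − 2.666667 to remove the quadratic term: y³ + p·y + q = 0 with p = s − (tr M)²/3 = -22.333333 and q = −2(tr M)³/27 + (tr M)·s/3 − det M = 37.592593.
Three real roots ⇒ use the trigonometric (Viète) form: r = 2√(−p/3) = 5.456902, φ = arccos(3q/(p·r)) = arccos(-0.925388) = 2.752854 rad.
y_k = r·cos(φ/3 − 2πk/3) for k = 0, 1, 2 gives y = 3.316233, 2.094920, -5.411153.
λ_k = y_k − 2.666667 gives λ = 0.6496, -0.5717, -8.0778 (check: the sum is -8.0000 = tr M).

Hence λ_max = 0.6496 and λ_min = -8.0778.


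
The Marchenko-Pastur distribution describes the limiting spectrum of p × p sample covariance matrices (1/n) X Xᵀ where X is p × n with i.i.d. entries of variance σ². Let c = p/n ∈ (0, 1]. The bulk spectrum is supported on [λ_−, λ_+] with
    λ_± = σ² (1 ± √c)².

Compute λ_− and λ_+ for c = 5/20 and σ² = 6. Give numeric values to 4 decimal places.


c = 5/20 = 0.250000; √c = 0.500000.
λ_− = σ² (1 − √c)² = 6 · (1 − 0.500000)² = 6 · (0.500000)² = 1.500000.
λ_+ = σ² (1 + √c)² = 6 · (1 + 0.500000)² = 6 · (1.500000)² = 13.500000.

Rounded to 4 decimal places: λ_− ≈ 1.5000, λ_+ ≈ 13.5000.


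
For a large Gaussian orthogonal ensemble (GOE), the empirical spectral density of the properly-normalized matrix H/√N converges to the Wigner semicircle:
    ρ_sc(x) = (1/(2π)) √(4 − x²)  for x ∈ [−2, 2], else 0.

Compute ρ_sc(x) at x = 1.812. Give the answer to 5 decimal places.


ρ_sc(x) = (1/(2π)) √(4 − x²). With x = 1.812:
  4 − x² = 4 − (1.812)² = 4 − 3.283344 = 0.716656.
  √(4 − x²) = 0.846555.
  1/(2π) = 0.159155.
  ρ_sc(1.812) = 0.159155 · 0.846555 = 0.134733.

Rounded to 5 decimal places: ρ_sc(1.812) ≈ 0.13473.


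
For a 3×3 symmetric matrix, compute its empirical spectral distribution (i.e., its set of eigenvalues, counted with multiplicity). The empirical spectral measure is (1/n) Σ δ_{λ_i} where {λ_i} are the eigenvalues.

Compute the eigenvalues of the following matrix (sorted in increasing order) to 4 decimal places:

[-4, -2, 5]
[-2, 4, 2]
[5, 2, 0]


Since M is real symmetric, all three eigenvalues are real; they are the roots of det(λI − M) = λ³ − (tr M) λ² + s λ − det M, where s is the sum of the principal 2×2 minors.
tr M = -4 + 4 + 0 = 0.
s = ((-4)·4 − (-2)²) + ((-4)·0 − 5²) + (4·0 − 2²) = -20 + (-25) + (-4) = -49.
det M (expand along row 1) = (-4)·(-4) − (-2)·(-10) + 5·(-24) = -124.
Characteristic polynomial: λ³ − 49λ + 124 = 0.
Substitute λ = y + (tr M)/3 = y + 0.000000 to remove the quadratic term: y³ + p·y + q = 0 with p = s − (tr M)²/3 = -49.000000 and q = −2(tr M)³/27 + (tr M)·s/3 − det M = 124.000000.
Three real roots ⇒ use the trigonometric (Viète) form: r = 2√(−p/3) = 8.082904, φ = arccos(3q/(p·r)) = arccos(-0.939246) = 2.791224 rad.
y_k = r·cos(φ/3 − 2πk/3) for k = 0, 1, 2 gives y = 4.829591, 3.198251, -8.027842.
λ_k = y_k + 0.000000 gives λ = 4.8296, 3.1983, -8.0278 (check: the sum is 0.0000 = tr M).

Eigenvalues sorted in increasing order: [-8.0278, 3.1983, 4.8296].


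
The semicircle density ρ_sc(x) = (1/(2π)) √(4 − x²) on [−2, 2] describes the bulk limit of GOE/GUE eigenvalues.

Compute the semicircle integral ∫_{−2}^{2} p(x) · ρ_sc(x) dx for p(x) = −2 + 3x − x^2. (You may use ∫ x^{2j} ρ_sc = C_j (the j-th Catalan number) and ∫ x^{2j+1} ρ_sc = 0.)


Write p(x) = Σ a_i x^i, split into monomials and integrate each against ρ_sc separately.
Using ∫ x^{2j} ρ_sc = C_j = (1/(j+1)) C(2j, j) (Catalan numbers) and ∫ x^{2j+1} ρ_sc = 0 (odd monomials vanish by symmetry):
  i = 0 (even): a_0 · C_{0} = -2 · 1 = -2
  i = 1 (odd): ∫ x^1 ρ_sc = 0 (vanishes)
  i = 2 (even): a_2 · C_{1} = -1 · 1 = -1

Summing the contributions: ∫_{−2}^{2} p(x) ρ_sc(x) dx = (-2) + (-1) = -3.


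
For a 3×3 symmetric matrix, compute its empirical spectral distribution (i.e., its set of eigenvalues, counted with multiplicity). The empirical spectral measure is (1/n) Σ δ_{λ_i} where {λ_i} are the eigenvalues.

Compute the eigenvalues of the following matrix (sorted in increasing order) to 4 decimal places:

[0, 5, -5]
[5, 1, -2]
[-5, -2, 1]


Since M is real symmetric, all three eigenvalues are real; they are the roots of det(λI − M) = λ³ − (tr M) λ² + s λ − det M, where s is the sum of the principal 2×2 minors.
tr M = 0 + 1 + 1 = 2.
s = (0·1 − 5²) + (0·1 − (-5)²) + (1·1 − (-2)²) = -25 + (-25) + (-3) = -53.
det M (expand along row 1) = 0·(-3) − 5·(-5) + (-5)·(-5) = 50.
Characteristic polynomial: λ³ − 2λ² − 53λ − 50 = 0.
Substitute λ = y + (tr M)/3 = y + 0.666667 to remove the quadratic term: y³ + p·y + q = 0 with p = s − (tr M)²/3 = -54.333333 and q = −2(tr M)³/27 + (tr M)·s/3 − det M = -85.925926.
Three real roots ⇒ use the trigonometric (Viète) form: r = 2√(−p/3) = 8.511430, φ = arccos(3q/(p·r)) = arccos(0.557412) = 0.979531 rad.
y_k = r·cos(φ/3 − 2πk/3) for k = 0, 1, 2 gives y = 8.061749, -1.666667, -6.395083.
λ_k = y_k + 0.666667 gives λ = 8.7284, -1.0000, -5.7284 (check: the sum is 2.0000 = tr M).

Eigenvalues sorted in increasing order: [-5.7284, -1.0000, 8.7284].


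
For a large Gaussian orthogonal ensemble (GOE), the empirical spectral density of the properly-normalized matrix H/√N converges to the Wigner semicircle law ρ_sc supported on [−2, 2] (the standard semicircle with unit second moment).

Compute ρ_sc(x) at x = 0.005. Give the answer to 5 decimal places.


ρ_sc(x) = (1/(2π)) √(4 − x²). With x = 0.005:
  4 − x² = 4 − (0.005)² = 4 − 0.000025 = 3.999975.
  √(4 − x²) = 1.999994.
  1/(2π) = 0.159155.
  ρ_sc(0.005) = 0.159155 · 1.999994 = 0.318309.

Rounded to 5 decimal places: ρ_sc(0.005) ≈ 0.31831.


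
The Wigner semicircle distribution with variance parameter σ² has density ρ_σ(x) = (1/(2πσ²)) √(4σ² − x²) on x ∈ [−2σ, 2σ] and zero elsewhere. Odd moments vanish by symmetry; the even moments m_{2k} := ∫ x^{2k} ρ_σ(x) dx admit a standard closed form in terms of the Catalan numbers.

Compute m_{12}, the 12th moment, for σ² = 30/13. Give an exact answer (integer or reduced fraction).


By the scaled semicircle moment identity, m_{2k} = σ^{2k} · C_k with k = 6.
C_6 = (1/(k+1)) · C(2k, k) = (1/7) · C(12, 6) = (1/7) · 924 = 132.
σ^{2k} = (σ²)^k = (30/13)^6 = 729000000/4826809.

Therefore m_{12} = σ^{12} · C_6 = (729000000/4826809) · 132 = 96228000000/4826809.


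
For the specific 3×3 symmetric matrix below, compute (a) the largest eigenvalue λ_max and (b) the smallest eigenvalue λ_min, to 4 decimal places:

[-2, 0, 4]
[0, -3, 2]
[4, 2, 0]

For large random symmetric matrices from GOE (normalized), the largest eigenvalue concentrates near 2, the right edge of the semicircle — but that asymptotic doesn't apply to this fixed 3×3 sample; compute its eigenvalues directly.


Since M is real symmetric, all three eigenvalues are real; they are the roots of det(λI − M) = λ³ − (tr M) λ² + s λ − det M, where s is the sum of the principal 2×2 minors.
tr M = -2 + (-3) + 0 = -5.
s = ((-2)·(-3) − 0²) + ((-2)·0 − 4²) + ((-3)·0 − 2²) = 6 + (-16) + (-4) = -14.
det M (expand along row 1) = (-2)·(-4) − 0·(-8) + 4·12 = 56.
Characteristic polynomial: λ³ + 5λ² − 14λ − 56 = 0.
Substitute λ = y + (tr M)/3 = y − 1.666667 to remove the quadratic term: y³ + p·y + q = 0 with p = s − (tr M)²/3 = -22.333333 and q = −2(tr M)³/27 + (tr M)·s/3 − det M = -23.407407.
Three real roots ⇒ use the trigonometric (Viète) form: r = 2√(−p/3) = 5.456902, φ = arccos(3q/(p·r)) = arccos(0.576202) = 0.956722 rad.
y_k = r·cos(φ/3 − 2πk/3) for k = 0, 1, 2 gives y = 5.181757, -1.109197, -4.072560.
λ_k = y_k − 1.666667 gives λ = 3.5151, -2.7759, -5.7392 (check: the sum is -5.0000 = tr M).

Hence λ_max = 3.5151 and λ_min = -5.7392.


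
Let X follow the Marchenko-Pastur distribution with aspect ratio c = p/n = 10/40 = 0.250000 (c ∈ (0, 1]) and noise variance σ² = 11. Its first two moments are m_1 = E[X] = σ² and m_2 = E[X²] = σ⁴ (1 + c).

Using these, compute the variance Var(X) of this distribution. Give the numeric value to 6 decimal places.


m_1 = E[X] = σ² = 11, so m_1² = 121.
m_2 = E[X²] = σ⁴ (1 + c) = 121 · (1 + 0.250000) = 121 · 1.250000 = 151.250000.
(Note m_2 − m_1² simplifies to c · σ⁴ = 0.250000 · 121.)

Var(X) = m_2 − m_1² = 151.250000 − 121 = 30.250000.


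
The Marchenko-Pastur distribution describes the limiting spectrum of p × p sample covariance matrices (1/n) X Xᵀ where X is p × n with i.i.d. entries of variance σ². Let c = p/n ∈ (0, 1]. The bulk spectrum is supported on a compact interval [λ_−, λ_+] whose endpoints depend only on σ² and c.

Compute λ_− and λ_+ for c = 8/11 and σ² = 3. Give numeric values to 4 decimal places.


c = 8/11 = 0.727273; √c = 0.852803.
λ_− = σ² (1 − √c)² = 3 · (1 − 0.852803)² = 3 · (0.147197)² = 0.065001.
λ_+ = σ² (1 + √c)² = 3 · (1 + 0.852803)² = 3 · (1.852803)² = 10.298635.

Rounded to 4 decimal places: λ_− ≈ 0.0650, λ_+ ≈ 10.2986.


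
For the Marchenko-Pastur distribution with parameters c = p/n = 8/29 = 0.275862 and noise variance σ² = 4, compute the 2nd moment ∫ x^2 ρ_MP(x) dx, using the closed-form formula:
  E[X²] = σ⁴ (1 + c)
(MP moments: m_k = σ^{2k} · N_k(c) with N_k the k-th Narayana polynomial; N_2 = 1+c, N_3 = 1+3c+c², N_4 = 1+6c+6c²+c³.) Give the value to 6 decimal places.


E[X²] = σ⁴ (1 + c) (second MP moment). With σ² = 4 (so σ⁴ = 16) and c = 8/29 = 0.275862: E[X²] = 16 · (1 + 0.275862) = 16 · 1.275862.

So E[X^2] = 20.413793.


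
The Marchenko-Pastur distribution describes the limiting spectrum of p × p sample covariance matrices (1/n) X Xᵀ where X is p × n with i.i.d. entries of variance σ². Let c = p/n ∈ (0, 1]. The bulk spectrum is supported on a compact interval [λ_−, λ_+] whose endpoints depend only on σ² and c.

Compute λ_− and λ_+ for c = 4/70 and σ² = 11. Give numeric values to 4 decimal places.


c = 4/70 = 0.057143; √c = 0.239046.
λ_− = σ² (1 − √c)² = 11 · (1 − 0.239046)² = 11 · (0.760954)² = 6.369566.
λ_+ = σ² (1 + √c)² = 11 · (1 + 0.239046)² = 11 · (1.239046)² = 16.887577.

Rounded to 4 decimal places: λ_− ≈ 6.3696, λ_+ ≈ 16.8876.


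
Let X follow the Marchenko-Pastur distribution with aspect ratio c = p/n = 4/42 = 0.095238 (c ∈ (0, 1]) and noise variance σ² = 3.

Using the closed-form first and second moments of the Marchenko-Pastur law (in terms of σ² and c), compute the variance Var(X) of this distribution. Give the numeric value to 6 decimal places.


Recall the MP moments m_1 = E[X] = σ² and m_2 = E[X²] = σ⁴ (1 + c).
m_1 = E[X] = σ² = 3, so m_1² = 9.
m_2 = E[X²] = σ⁴ (1 + c) = 9 · (1 + 0.095238) = 9 · 1.095238 = 9.857143.
(Note m_2 − m_1² simplifies to c · σ⁴ = 0.095238 · 9.)

Var(X) = m_2 − m_1² = 9.857143 − 9 = 0.857143.


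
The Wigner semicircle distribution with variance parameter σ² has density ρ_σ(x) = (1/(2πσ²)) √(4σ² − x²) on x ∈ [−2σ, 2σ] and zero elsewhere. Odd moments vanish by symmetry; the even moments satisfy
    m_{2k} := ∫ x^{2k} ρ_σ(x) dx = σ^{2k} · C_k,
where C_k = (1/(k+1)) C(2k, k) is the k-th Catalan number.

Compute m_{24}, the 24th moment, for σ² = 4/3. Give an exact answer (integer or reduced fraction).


By the scaled semicircle moment identity, m_{2k} = σ^{2k} · C_k with k = 12.
C_12 = (1/(k+1)) · C(2k, k) = (1/13) · C(24, 12) = (1/13) · 2704156 = 208012.
σ^{2k} = (σ²)^k = (4/3)^12 = 16777216/531441.

Therefore m_{24} = σ^{24} · C_12 = (16777216/531441) · 208012 = 3489862254592/531441.


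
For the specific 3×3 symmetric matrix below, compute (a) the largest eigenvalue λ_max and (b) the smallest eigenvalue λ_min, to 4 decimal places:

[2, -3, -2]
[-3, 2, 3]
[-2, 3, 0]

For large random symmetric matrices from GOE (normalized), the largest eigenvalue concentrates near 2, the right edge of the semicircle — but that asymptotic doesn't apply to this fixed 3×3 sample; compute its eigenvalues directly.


Since M is real symmetric, all three eigenvalues are real; they are the roots of det(λI − M) = λ³ − (tr M) λ² + s λ − det M, where s is the sum of the principal 2×2 minors.
tr M = 2 + 2 + 0 = 4.
s = (2·2 − (-3)²) + (2·0 − (-2)²) + (2·0 − 3²) = -5 + (-4) + (-9) = -18.
det M (expand along row 1) = 2·(-9) − (-3)·6 + (-2)·(-5) = 10.
Characteristic polynomial: λ³ − 4λ² − 18λ − 10 = 0.
Substitute λ = y + (tr M)/3 = y + 1.333333 to remove the quadratic term: y³ + p·y + q = 0 with p = s − (tr M)²/3 = -23.333333 and q = −2(tr M)³/27 + (tr M)·s/3 − det M = -38.740741.
Three real roots ⇒ use the trigonometric (Viète) form: r = 2√(−p/3) = 5.577734, φ = arccos(3q/(p·r)) = arccos(0.893007) = 0.466814 rad.
y_k = r·cos(φ/3 − 2πk/3) for k = 0, 1, 2 gives y = 5.510343, -2.006559, -3.503785.
λ_k = y_k + 1.333333 gives λ = 6.8437, -0.6732, -2.1705 (check: the sum is 4.0000 = tr M).

Hence λ_max = 6.8437 and λ_min = -2.1705.


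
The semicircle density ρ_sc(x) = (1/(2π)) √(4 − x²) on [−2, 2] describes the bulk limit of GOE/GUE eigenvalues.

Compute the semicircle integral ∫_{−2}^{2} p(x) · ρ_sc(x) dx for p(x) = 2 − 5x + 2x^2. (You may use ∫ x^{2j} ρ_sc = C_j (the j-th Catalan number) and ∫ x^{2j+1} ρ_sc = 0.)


Write p(x) = Σ a_i x^i, split into monomials and integrate each against ρ_sc separately.
Using ∫ x^{2j} ρ_sc = C_j = (1/(j+1)) C(2j, j) (Catalan numbers) and ∫ x^{2j+1} ρ_sc = 0 (odd monomials vanish by symmetry):
  i = 0 (even): a_0 · C_{0} = 2 · 1 = 2
  i = 1 (odd): ∫ x^1 ρ_sc = 0 (vanishes)
  i = 2 (even): a_2 · C_{1} = 2 · 1 = 2

Summing the contributions: ∫_{−2}^{2} p(x) ρ_sc(x) dx = 2 + 2 = 4.


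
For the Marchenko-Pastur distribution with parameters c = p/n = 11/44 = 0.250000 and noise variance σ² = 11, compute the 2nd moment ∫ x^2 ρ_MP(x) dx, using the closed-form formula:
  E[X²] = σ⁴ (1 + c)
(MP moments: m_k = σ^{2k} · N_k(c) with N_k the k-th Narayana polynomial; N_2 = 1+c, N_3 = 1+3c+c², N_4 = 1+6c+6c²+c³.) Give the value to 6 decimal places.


E[X²] = σ⁴ (1 + c) (second MP moment). With σ² = 11 (so σ⁴ = 121) and c = 11/44 = 0.250000: E[X²] = 121 · (1 + 0.250000) = 121 · 1.250000.

So E[X^2] = 151.250000.


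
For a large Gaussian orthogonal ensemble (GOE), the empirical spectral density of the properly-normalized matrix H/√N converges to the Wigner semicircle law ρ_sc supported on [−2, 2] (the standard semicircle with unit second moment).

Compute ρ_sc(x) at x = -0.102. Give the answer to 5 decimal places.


ρ_sc(x) = (1/(2π)) √(4 − x²). With x = -0.102:
  4 − x² = 4 − (-0.102)² = 4 − 0.010404 = 3.989596.
  √(4 − x²) = 1.997397.
  1/(2π) = 0.159155.
  ρ_sc(-0.102) = 0.159155 · 1.997397 = 0.317896.

Rounded to 5 decimal places: ρ_sc(-0.102) ≈ 0.31790.


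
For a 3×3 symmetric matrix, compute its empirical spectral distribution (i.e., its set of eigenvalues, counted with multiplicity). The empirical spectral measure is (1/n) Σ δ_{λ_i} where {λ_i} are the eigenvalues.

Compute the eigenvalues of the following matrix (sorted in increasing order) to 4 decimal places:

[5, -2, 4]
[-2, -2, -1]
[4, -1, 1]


Since M is real symmetric, all three eigenvalues are real; they are the roots of det(λI − M) = λ³ − (tr M) λ² + s λ − det M, where s is the sum of the principal 2×2 minors.
tr M = 5 + (-2) + 1 = 4.
s = (5·(-2) − (-2)²) + (5·1 − 4²) + ((-2)·1 − (-1)²) = -14 + (-11) + (-3) = -28.
det M (expand along row 1) = 5·(-3) − (-2)·2 + 4·10 = 29.
Characteristic polynomial: λ³ − 4λ² − 28λ − 29 = 0.
Substitute λ = y + (tr M)/3 = y + 1.333333 to remove the quadratic term: y³ + p·y + q = 0 with p = s − (tr M)²/3 = -33.333333 and q = −2(tr M)³/27 + (tr M)·s/3 − det M = -71.074074.
Three real roots ⇒ use the trigonometric (Viète) form: r = 2√(−p/3) = 6.666667, φ = arccos(3q/(p·r)) = arccos(0.959500) = 0.285574 rad.
y_k = r·cos(φ/3 − 2πk/3) for k = 0, 1, 2 gives y = 6.636485, -2.769484, -3.867001.
λ_k = y_k + 1.333333 gives λ = 7.9698, -1.4362, -2.5337 (check: the sum is 4.0000 = tr M).

Eigenvalues sorted in increasing order: [-2.5337, -1.4362, 7.9698].


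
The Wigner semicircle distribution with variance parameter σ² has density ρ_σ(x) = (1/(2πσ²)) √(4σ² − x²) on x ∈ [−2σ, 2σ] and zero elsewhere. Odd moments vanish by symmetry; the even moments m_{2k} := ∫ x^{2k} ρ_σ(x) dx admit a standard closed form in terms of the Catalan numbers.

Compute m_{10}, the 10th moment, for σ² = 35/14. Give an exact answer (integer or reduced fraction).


By the scaled semicircle moment identity, m_{2k} = σ^{2k} · C_k with k = 5.
C_5 = (1/(k+1)) · C(2k, k) = (1/6) · C(10, 5) = (1/6) · 252 = 42.
σ^{2k} = (σ²)^k = (35/14)^5 = 3125/32.

Therefore m_{10} = σ^{10} · C_5 = (3125/32) · 42 = 65625/16.


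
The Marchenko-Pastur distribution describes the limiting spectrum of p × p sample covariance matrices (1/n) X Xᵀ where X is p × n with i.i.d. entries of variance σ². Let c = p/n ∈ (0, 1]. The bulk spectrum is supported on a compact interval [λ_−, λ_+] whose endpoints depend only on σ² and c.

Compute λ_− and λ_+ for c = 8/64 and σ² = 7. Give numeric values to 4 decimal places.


c = 8/64 = 0.125000; √c = 0.353553.
λ_− = σ² (1 − √c)² = 7 · (1 − 0.353553)² = 7 · (0.646447)² = 2.925253.
λ_+ = σ² (1 + √c)² = 7 · (1 + 0.353553)² = 7 · (1.353553)² = 12.824747.

Rounded to 4 decimal places: λ_− ≈ 2.9253, λ_+ ≈ 12.8247.


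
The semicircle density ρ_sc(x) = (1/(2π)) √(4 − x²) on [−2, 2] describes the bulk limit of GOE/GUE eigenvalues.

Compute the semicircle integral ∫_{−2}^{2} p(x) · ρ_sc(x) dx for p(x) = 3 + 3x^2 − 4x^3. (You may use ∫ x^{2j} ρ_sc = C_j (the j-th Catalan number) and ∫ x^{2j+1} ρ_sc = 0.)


Write p(x) = Σ a_i x^i, split into monomials and integrate each against ρ_sc separately.
Using ∫ x^{2j} ρ_sc = C_j = (1/(j+1)) C(2j, j) (Catalan numbers) and ∫ x^{2j+1} ρ_sc = 0 (odd monomials vanish by symmetry):
  i = 0 (even): a_0 · C_{0} = 3 · 1 = 3
  i = 2 (even): a_2 · C_{1} = 3 · 1 = 3
  i = 3 (odd): ∫ x^3 ρ_sc = 0 (vanishes)

Summing the contributions: ∫_{−2}^{2} p(x) ρ_sc(x) dx = 3 + 3 = 6.


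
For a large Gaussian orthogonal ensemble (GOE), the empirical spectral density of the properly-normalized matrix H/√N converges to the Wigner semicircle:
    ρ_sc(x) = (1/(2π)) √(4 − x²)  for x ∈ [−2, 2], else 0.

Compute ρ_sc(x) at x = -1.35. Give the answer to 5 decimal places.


ρ_sc(x) = (1/(2π)) √(4 − x²). With x = -1.35:
  4 − x² = 4 − (-1.35)² = 4 − 1.822500 = 2.177500.
  √(4 − x²) = 1.475635.
  1/(2π) = 0.159155.
  ρ_sc(-1.35) = 0.159155 · 1.475635 = 0.234855.

Rounded to 5 decimal places: ρ_sc(-1.35) ≈ 0.23485.


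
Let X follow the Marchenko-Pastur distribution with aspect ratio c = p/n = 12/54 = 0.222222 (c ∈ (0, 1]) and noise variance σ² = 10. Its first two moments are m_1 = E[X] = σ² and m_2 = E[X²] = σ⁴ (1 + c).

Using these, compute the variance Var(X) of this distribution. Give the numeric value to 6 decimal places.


m_1 = E[X] = σ² = 10, so m_1² = 100.
m_2 = E[X²] = σ⁴ (1 + c) = 100 · (1 + 0.222222) = 100 · 1.222222 = 122.222222.
(Note m_2 − m_1² simplifies to c · σ⁴ = 0.222222 · 100.)

Var(X) = m_2 − m_1² = 122.222222 − 100 = 22.222222.


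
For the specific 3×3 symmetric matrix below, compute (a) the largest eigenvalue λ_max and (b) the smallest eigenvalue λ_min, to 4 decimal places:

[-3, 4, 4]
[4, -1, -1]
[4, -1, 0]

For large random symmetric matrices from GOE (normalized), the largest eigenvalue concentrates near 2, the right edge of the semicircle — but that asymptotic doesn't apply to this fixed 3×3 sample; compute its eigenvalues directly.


Since M is real symmetric, all three eigenvalues are real; they are the roots of det(λI − M) = λ³ − (tr M) λ² + s λ − det M, where s is the sum of the principal 2×2 minors.
tr M = -3 + (-1) + 0 = -4.
s = ((-3)·(-1) − 4²) + ((-3)·0 − 4²) + ((-1)·0 − (-1)²) = -13 + (-16) + (-1) = -30.
det M (expand along row 1) = (-3)·(-1) − 4·4 + 4·0 = -13.
Characteristic polynomial: λ³ + 4λ² − 30λ + 13 = 0.
Substitute λ = y + (tr M)/3 = y − 1.333333 to remove the quadratic term: y³ + p·y + q = 0 with p = s − (tr M)²/3 = -35.333333 and q = −2(tr M)³/27 + (tr M)·s/3 − det M = 57.740741.
Three real roots ⇒ use the trigonometric (Viète) form: r = 2√(−p/3) = 6.863753, φ = arccos(3q/(p·r)) = arccos(-0.714262) = 2.366365 rad.
y_k = r·cos(φ/3 − 2πk/3) for k = 0, 1, 2 gives y = 4.836925, 1.798936, -6.635861.
λ_k = y_k − 1.333333 gives λ = 3.5036, 0.4656, -7.9692 (check: the sum is -4.0000 = tr M).

Hence λ_max = 3.5036 and λ_min = -7.9692.


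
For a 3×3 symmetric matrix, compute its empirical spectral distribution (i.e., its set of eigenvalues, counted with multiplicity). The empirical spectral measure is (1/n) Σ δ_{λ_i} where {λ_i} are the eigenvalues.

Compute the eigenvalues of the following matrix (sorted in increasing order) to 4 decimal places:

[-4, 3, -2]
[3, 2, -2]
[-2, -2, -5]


Since M is real symmetric, all three eigenvalues are real; they are the roots of det(λI − M) = λ³ − (tr M) λ² + s λ − det M, where s is the sum of the principal 2×2 minors.
tr M = -4 + 2 + (-5) = -7.
s = ((-4)·2 − 3²) + ((-4)·(-5) − (-2)²) + (2·(-5) − (-2)²) = -17 + 16 + (-14) = -15.
det M (expand along row 1) = (-4)·(-14) − 3·(-19) + (-2)·(-2) = 117.
Characteristic polynomial: λ³ + 7λ² − 15λ − 117 = 0.
Substitute λ = y + (tr M)/3 = y − 2.333333 to remove the quadratic term: y³ + p·y + q = 0 with p = s − (tr M)²/3 = -31.333333 and q = −2(tr M)³/27 + (tr M)·s/3 − det M = -56.592593.
Three real roots ⇒ use the trigonometric (Viète) form: r = 2√(−p/3) = 6.463573, φ = arccos(3q/(p·r)) = arccos(0.838304) = 0.576631 rad.
y_k = r·cos(φ/3 − 2πk/3) for k = 0, 1, 2 gives y = 6.344542, -2.102963, -4.241579.
λ_k = y_k − 2.333333 gives λ = 4.0112, -4.4363, -6.5749 (check: the sum is -7.0000 = tr M).

Eigenvalues sorted in increasing order: [-6.5749, -4.4363, 4.0112].


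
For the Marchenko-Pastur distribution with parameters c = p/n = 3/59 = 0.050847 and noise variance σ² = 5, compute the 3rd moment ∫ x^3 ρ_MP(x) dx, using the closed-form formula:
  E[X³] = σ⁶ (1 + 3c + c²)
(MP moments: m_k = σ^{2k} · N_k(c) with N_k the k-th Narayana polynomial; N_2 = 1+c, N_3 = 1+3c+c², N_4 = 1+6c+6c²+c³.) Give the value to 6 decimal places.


E[X³] = σ⁶ (1 + 3c + c²) (third MP moment). With σ² = 5 (so σ⁶ = 125) and c = 3/59 = 0.050847: E[X³] = 125 · (1 + 3·0.050847 + (0.050847)²) = 125 · 1.155128.

So E[X^3] = 144.390980.


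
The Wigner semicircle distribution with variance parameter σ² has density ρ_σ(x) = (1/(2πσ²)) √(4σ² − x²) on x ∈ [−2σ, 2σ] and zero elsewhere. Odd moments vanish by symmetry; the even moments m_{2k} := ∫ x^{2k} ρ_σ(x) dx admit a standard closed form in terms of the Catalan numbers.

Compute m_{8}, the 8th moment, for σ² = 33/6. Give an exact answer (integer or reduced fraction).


By the scaled semicircle moment identity, m_{2k} = σ^{2k} · C_k with k = 4.
C_4 = (1/(k+1)) · C(2k, k) = (1/5) · C(8, 4) = (1/5) · 70 = 14.
σ^{2k} = (σ²)^k = (33/6)^4 = 14641/16.

Therefore m_{8} = σ^{8} · C_4 = (14641/16) · 14 = 102487/8.


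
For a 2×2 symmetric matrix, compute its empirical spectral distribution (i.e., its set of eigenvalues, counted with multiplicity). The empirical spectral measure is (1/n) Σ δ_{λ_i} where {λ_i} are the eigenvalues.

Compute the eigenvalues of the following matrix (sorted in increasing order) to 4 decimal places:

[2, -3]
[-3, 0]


Since M is real symmetric, both eigenvalues are real; they are the roots of det(λI − M) = λ² − (tr M) λ + det M.
tr M = 2 + 0 = 2.
det M = 2·0 − (-3)² = 0 − 9 = -9.
Characteristic polynomial: λ² − 2λ − 9 = 0.
Discriminant Δ = (tr M)² − 4·det M = 4 − (-36) = 40; √Δ = 6.324555.
λ = (tr M ± √Δ)/2 = (2 ± 6.324555)/2, giving (tr M − √Δ)/2 = -2.1623 and (tr M + √Δ)/2 = 4.1623.

Eigenvalues sorted in increasing order: [-2.1623, 4.1623].


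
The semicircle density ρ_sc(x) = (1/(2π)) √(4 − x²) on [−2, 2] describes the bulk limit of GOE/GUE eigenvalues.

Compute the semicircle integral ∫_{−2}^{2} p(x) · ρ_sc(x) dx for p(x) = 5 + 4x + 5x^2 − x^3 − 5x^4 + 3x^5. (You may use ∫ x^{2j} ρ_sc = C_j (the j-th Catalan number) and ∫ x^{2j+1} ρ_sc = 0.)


Write p(x) = Σ a_i x^i, split into monomials and integrate each against ρ_sc separately.
Using ∫ x^{2j} ρ_sc = C_j = (1/(j+1)) C(2j, j) (Catalan numbers) and ∫ x^{2j+1} ρ_sc = 0 (odd monomials vanish by symmetry):
  i = 0 (even): a_0 · C_{0} = 5 · 1 = 5
  i = 1 (odd): ∫ x^1 ρ_sc = 0 (vanishes)
  i = 2 (even): a_2 · C_{1} = 5 · 1 = 5
  i = 3 (odd): ∫ x^3 ρ_sc = 0 (vanishes)
  i = 4 (even): a_4 · C_{2} = -5 · 2 = -10
  i = 5 (odd): ∫ x^5 ρ_sc = 0 (vanishes)

Summing the contributions: ∫_{−2}^{2} p(x) ρ_sc(x) dx = 5 + 5 + (-10) = 0.


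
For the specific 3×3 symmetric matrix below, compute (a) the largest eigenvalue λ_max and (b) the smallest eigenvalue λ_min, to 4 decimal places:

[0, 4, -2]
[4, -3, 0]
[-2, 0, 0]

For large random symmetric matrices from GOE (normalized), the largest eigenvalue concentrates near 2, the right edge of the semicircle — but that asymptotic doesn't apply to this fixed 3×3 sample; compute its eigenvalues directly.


Since M is real symmetric, all three eigenvalues are real; they are the roots of det(λI − M) = λ³ − (tr M) λ² + s λ − det M, where s is the sum of the principal 2×2 minors.
tr M = 0 + (-3) + 0 = -3.
s = (0·(-3) − 4²) + (0·0 − (-2)²) + ((-3)·0 − 0²) = -16 + (-4) + 0 = -20.
det M (expand along row 1) = 0·0 − 4·0 + (-2)·(-6) = 12.
Characteristic polynomial: λ³ + 3λ² − 20λ − 12 = 0.
Substitute λ = y + (tr M)/3 = y − 1.000000 to remove the quadratic term: y³ + p·y + q = 0 with p = s − (tr M)²/3 = -23.000000 and q = −2(tr M)³/27 + (tr M)·s/3 − det M = 10.000000.
Three real roots ⇒ use the trigonometric (Viète) form: r = 2√(−p/3) = 5.537749, φ = arccos(3q/(p·r)) = arccos(-0.235538) = 1.808568 rad.
y_k = r·cos(φ/3 − 2πk/3) for k = 0, 1, 2 gives y = 4.561553, 0.438447, -5.000000.
λ_k = y_k − 1.000000 gives λ = 3.5616, -0.5616, -6.0000 (check: the sum is -3.0000 = tr M).

Hence λ_max = 3.5616 and λ_min = -6.0000.


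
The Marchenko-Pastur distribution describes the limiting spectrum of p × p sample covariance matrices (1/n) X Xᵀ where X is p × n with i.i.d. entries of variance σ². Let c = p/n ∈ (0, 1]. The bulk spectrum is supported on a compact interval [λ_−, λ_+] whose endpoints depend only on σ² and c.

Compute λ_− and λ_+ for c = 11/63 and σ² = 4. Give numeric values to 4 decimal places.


c = 11/63 = 0.174603; √c = 0.417855.
λ_− = σ² (1 − √c)² = 4 · (1 − 0.417855)² = 4 · (0.582145)² = 1.355569.
λ_+ = σ² (1 + √c)² = 4 · (1 + 0.417855)² = 4 · (1.417855)² = 8.041256.

Rounded to 4 decimal places: λ_− ≈ 1.3556, λ_+ ≈ 8.0413.


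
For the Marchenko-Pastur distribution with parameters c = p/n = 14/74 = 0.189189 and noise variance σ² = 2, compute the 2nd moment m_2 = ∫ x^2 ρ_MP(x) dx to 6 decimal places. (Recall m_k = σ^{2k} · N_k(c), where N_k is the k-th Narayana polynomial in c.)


E[X²] = σ⁴ (1 + c) (second MP moment). With σ² = 2 (so σ⁴ = 4) and c = 14/74 = 0.189189: E[X²] = 4 · (1 + 0.189189) = 4 · 1.189189.

So E[X^2] = 4.756757.


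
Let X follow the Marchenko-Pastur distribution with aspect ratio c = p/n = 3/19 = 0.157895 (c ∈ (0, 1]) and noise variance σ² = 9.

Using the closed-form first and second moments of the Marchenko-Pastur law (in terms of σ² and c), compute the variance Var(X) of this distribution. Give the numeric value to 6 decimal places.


Recall the MP moments m_1 = E[X] = σ² and m_2 = E[X²] = σ⁴ (1 + c).
m_1 = E[X] = σ² = 9, so m_1² = 81.
m_2 = E[X²] = σ⁴ (1 + c) = 81 · (1 + 0.157895) = 81 · 1.157895 = 93.789474.
(Note m_2 − m_1² simplifies to c · σ⁴ = 0.157895 · 81.)

Var(X) = m_2 − m_1² = 93.789474 − 81 = 12.789474.


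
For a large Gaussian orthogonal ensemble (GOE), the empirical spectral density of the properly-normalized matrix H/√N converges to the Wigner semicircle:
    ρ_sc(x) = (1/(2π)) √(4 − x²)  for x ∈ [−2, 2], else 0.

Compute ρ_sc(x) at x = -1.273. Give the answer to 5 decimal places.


ρ_sc(x) = (1/(2π)) √(4 − x²). With x = -1.273:
  4 − x² = 4 − (-1.273)² = 4 − 1.620529 = 2.379471.
  √(4 − x²) = 1.542553.
  1/(2π) = 0.159155.
  ρ_sc(-1.273) = 0.159155 · 1.542553 = 0.245505.

Rounded to 5 decimal places: ρ_sc(-1.273) ≈ 0.24550.


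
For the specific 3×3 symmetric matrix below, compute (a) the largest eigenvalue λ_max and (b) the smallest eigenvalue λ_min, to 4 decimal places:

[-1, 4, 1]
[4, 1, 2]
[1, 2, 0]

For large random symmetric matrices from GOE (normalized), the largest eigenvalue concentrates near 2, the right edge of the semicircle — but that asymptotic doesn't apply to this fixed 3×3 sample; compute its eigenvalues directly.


Since M is real symmetric, all three eigenvalues are real; they are the roots of det(λI − M) = λ³ − (tr M) λ² + s λ − det M, where s is the sum of the principal 2×2 minors.
tr M = -1 + 1 + 0 = 0.
s = ((-1)·1 − 4²) + ((-1)·0 − 1²) + (1·0 − 2²) = -17 + (-1) + (-4) = -22.
det M (expand along row 1) = (-1)·(-4) − 4·(-2) + 1·7 = 19.
Characteristic polynomial: λ³ − 22λ − 19 = 0.
Substitute λ = y + (tr M)/3 = y + 0.000000 to remove the quadratic term: y³ + p·y + q = 0 with p = s − (tr M)²/3 = -22.000000 and q = −2(tr M)³/27 + (tr M)·s/3 − det M = -19.000000.
Three real roots ⇒ use the trigonometric (Viète) form: r = 2√(−p/3) = 5.416026, φ = arccos(3q/(p·r)) = arccos(0.478378) = 1.071989 rad.
y_k = r·cos(φ/3 − 2πk/3) for k = 0, 1, 2 gives y = 5.073918, -0.896374, -4.177544.
λ_k = y_k + 0.000000 gives λ = 5.0739, -0.8964, -4.1775 (check: the sum is 0.0000 = tr M).

Hence λ_max = 5.0739 and λ_min = -4.1775.


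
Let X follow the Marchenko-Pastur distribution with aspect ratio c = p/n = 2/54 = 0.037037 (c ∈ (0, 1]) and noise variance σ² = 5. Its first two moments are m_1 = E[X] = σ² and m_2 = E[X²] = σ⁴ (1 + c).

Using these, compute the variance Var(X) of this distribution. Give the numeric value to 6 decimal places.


m_1 = E[X] = σ² = 5, so m_1² = 25.
m_2 = E[X²] = σ⁴ (1 + c) = 25 · (1 + 0.037037) = 25 · 1.037037 = 25.925926.
(Note m_2 − m_1² simplifies to c · σ⁴ = 0.037037 · 25.)

Var(X) = m_2 − m_1² = 25.925926 − 25 = 0.925926.


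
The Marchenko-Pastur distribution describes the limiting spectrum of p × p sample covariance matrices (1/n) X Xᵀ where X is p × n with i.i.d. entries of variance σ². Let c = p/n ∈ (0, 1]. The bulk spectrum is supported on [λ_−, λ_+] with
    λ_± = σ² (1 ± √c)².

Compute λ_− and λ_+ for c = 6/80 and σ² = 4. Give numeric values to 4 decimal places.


c = 6/80 = 0.075000; √c = 0.273861.
λ_− = σ² (1 − √c)² = 4 · (1 − 0.273861)² = 4 · (0.726139)² = 2.109110.
λ_+ = σ² (1 + √c)² = 4 · (1 + 0.273861)² = 4 · (1.273861)² = 6.490890.

Rounded to 4 decimal places: λ_− ≈ 2.1091, λ_+ ≈ 6.4909.


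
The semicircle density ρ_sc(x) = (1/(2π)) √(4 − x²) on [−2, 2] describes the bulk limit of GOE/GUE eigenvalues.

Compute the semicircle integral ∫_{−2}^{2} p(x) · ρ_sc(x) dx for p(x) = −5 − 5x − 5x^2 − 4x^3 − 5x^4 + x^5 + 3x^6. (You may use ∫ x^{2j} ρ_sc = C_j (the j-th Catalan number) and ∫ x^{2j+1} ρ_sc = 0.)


Write p(x) = Σ a_i x^i, split into monomials and integrate each against ρ_sc separately.
Using ∫ x^{2j} ρ_sc = C_j = (1/(j+1)) C(2j, j) (Catalan numbers) and ∫ x^{2j+1} ρ_sc = 0 (odd monomials vanish by symmetry):
  i = 0 (even): a_0 · C_{0} = -5 · 1 = -5
  i = 1 (odd): ∫ x^1 ρ_sc = 0 (vanishes)
  i = 2 (even): a_2 · C_{1} = -5 · 1 = -5
  i = 3 (odd): ∫ x^3 ρ_sc = 0 (vanishes)
  i = 4 (even): a_4 · C_{2} = -5 · 2 = -10
  i = 5 (odd): ∫ x^5 ρ_sc = 0 (vanishes)
  i = 6 (even): a_6 · C_{3} = 3 · 5 = 15

Summing the contributions: ∫_{−2}^{2} p(x) ρ_sc(x) dx = (-5) + (-5) + (-10) + 15 = -5.


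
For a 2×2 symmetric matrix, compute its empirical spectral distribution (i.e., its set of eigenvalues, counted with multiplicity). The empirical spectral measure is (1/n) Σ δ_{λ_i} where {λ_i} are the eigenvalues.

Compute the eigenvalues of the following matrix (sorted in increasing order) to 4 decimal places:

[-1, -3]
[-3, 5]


Since M is real symmetric, both eigenvalues are real; they are the roots of det(λI − M) = λ² − (tr M) λ + det M.
tr M = -1 + 5 = 4.
det M = (-1)·5 − (-3)² = -5 − 9 = -14.
Characteristic polynomial: λ² − 4λ − 14 = 0.
Discriminant Δ = (tr M)² − 4·det M = 16 − (-56) = 72; √Δ = 8.485281.
λ = (tr M ± √Δ)/2 = (4 ± 8.485281)/2, giving (tr M − √Δ)/2 = -2.2426 and (tr M + √Δ)/2 = 6.2426.

Eigenvalues sorted in increasing order: [-2.2426, 6.2426].


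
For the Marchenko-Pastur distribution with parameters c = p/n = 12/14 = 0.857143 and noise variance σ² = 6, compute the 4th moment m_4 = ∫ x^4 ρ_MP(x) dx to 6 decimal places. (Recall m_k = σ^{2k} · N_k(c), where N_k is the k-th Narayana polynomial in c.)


E[X⁴] = σ⁸ (1 + 6c + 6c² + c³) (fourth MP moment). With σ² = 6 (so σ⁸ = 1296) and c = 12/14 = 0.857143: E[X⁴] = 1296 · (1 + 6·0.857143 + 6·(0.857143)² + (0.857143)³) = 1296 · 11.180758.

So E[X^4] = 14490.262391.


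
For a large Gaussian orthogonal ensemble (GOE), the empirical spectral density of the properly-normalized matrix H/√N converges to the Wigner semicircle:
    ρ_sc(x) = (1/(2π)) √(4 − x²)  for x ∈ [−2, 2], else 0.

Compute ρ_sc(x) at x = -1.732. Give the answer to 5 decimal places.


ρ_sc(x) = (1/(2π)) √(4 − x²). With x = -1.732:
  4 − x² = 4 − (-1.732)² = 4 − 2.999824 = 1.000176.
  √(4 − x²) = 1.000088.
  1/(2π) = 0.159155.
  ρ_sc(-1.732) = 0.159155 · 1.000088 = 0.159169.

Rounded to 5 decimal places: ρ_sc(-1.732) ≈ 0.15917.


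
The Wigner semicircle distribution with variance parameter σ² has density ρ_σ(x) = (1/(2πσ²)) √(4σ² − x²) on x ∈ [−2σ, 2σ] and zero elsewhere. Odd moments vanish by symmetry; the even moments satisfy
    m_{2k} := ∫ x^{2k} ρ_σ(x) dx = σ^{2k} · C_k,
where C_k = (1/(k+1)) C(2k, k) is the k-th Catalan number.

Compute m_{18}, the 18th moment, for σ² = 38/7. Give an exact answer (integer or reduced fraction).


By the scaled semicircle moment identity, m_{2k} = σ^{2k} · C_k with k = 9.
C_9 = (1/(k+1)) · C(2k, k) = (1/10) · C(18, 9) = (1/10) · 48620 = 4862.
σ^{2k} = (σ²)^k = (38/7)^9 = 165216101262848/40353607.

Therefore m_{18} = σ^{18} · C_9 = (165216101262848/40353607) · 4862 = 803280684339966976/40353607.


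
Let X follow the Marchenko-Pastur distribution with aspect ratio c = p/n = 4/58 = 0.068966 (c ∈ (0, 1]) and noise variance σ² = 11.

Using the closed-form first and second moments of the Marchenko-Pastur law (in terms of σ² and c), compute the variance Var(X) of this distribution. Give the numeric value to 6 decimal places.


Recall the MP moments m_1 = E[X] = σ² and m_2 = E[X²] = σ⁴ (1 + c).
m_1 = E[X] = σ² = 11, so m_1² = 121.
m_2 = E[X²] = σ⁴ (1 + c) = 121 · (1 + 0.068966) = 121 · 1.068966 = 129.344828.
(Note m_2 − m_1² simplifies to c · σ⁴ = 0.068966 · 121.)

Var(X) = m_2 − m_1² = 129.344828 − 121 = 8.344828.
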